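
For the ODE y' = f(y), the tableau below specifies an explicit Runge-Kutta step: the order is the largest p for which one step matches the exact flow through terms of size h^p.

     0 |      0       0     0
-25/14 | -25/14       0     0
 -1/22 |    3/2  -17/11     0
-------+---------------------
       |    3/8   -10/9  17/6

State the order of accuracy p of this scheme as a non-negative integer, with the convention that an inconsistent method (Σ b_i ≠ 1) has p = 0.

b = (3/8, -10/9, 17/6)
c = (0, -25/14, -1/22)
Ac = (0, 0, 425/154)
Σ b_i: 3/8·1 + (-10/9)·1 + 17/6·1 = 151/72 ≠ 1 ⇒ order 0.

0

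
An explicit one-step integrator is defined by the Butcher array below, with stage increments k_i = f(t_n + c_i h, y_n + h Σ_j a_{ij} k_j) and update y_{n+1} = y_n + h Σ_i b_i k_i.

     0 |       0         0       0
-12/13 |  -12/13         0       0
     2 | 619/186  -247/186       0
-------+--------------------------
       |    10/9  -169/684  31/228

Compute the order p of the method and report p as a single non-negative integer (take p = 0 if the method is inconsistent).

b = (10/9, -169/684, 31/228)
c = (0, -12/13, 2)
Ac = (0, 0, 38/31)
Σ b_i: 10/9·1 + (-169/684)·1 + 31/228·1 = 1 ✓
b·c: (-169/684)·(-12/13) + 31/228·2 = 1/2 ✓
b·c²: (-169/684)·144/169 + 31/228·4 = 1/3 ✓
b·Ac: 31/228·38/31 = 1/6 ✓; 3 stages ⇒ order 3.

3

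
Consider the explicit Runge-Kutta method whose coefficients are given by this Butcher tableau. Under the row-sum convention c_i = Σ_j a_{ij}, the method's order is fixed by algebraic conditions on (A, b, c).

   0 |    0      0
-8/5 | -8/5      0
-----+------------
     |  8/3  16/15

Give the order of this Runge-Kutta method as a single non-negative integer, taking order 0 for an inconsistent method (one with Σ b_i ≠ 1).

0

b = (8/3, 16/15)
c = (0, -8/5)
Σ b_i: 8/3·1 + 16/15·1 = 56/15 ≠ 1 ⇒ order 0.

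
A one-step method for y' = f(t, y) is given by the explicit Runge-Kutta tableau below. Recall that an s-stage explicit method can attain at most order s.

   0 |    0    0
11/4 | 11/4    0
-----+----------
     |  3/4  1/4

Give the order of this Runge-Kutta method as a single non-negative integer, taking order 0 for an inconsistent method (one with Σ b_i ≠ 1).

1

b = (3/4, 1/4)
c = (0, 11/4)
Σ b_i: 3/4·1 + 1/4·1 = 1 ✓
b·c: 1/4·11/4 = 11/16 ≠ 1/2 ⇒ order 1.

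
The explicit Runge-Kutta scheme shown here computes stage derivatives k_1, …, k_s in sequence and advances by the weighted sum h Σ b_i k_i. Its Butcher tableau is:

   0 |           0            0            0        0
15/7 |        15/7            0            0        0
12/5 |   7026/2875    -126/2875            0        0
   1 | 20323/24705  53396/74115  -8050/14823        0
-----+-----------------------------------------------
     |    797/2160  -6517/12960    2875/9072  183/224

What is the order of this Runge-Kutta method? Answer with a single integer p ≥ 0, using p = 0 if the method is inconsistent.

4

b = (797/2160, -6517/12960, 2875/9072, 183/224)
c = (0, 15/7, 12/5, 1)
Ac = (0, 0, -54/575, 44/183)
Σ b_i: 797/2160·1 + (-6517/12960)·1 + 2875/9072·1 + 183/224·1 = 1 ✓
b·c: (-6517/12960)·15/7 + 2875/9072·12/5 + 183/224·1 = 1/2 ✓
b·c²: (-6517/12960)·225/49 + 2875/9072·144/25 + 183/224·1 = 1/3 ✓
b·Ac: 2875/9072·(-54/575) + 183/224·44/183 = 1/6 ✓
b·c³: (-6517/12960)·3375/343 + 2875/9072·1728/125 + 183/224·1 = 1/4 ✓
b·(c∘Ac): 2875/9072·(-648/2875) + 183/224·44/183 = 1/8 ✓
b·Ac²: 2875/9072·(-162/805) + 183/224·692/3843 = 1/12 ✓
b·A²c: 183/224·28/549 = 1/24 ✓; 4 stages ⇒ order 4.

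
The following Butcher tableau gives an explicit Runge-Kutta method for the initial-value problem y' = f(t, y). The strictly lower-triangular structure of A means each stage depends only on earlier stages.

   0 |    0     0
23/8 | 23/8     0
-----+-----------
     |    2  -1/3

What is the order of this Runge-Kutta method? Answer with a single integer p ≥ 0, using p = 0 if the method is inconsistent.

b = (2, -1/3)
c = (0, 23/8)
Σ b_i: 2·1 + (-1/3)·1 = 5/3 ≠ 1 ⇒ order 0.

0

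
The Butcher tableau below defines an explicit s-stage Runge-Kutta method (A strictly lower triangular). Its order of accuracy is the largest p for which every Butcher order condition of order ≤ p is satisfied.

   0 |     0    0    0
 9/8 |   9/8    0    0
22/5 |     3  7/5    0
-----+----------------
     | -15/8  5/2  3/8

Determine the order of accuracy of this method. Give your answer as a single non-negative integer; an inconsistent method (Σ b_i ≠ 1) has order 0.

b = (-15/8, 5/2, 3/8)
c = (0, 9/8, 22/5)
Ac = (0, 0, 63/40)
Σ b_i: (-15/8)·1 + 5/2·1 + 3/8·1 = 1 ✓
b·c: 5/2·9/8 + 3/8·22/5 = 357/80 ≠ 1/2 ⇒ order 1.

1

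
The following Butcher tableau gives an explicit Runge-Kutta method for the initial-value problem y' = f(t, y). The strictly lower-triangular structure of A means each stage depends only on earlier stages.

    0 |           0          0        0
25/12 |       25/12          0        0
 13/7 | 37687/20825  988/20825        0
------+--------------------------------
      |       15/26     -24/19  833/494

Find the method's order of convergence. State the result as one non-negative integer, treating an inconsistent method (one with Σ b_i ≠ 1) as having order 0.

3

b = (15/26, -24/19, 833/494)
c = (0, 25/12, 13/7)
Ac = (0, 0, 247/2499)
Σ b_i: 15/26·1 + (-24/19)·1 + 833/494·1 = 1 ✓
b·c: (-24/19)·25/12 + 833/494·13/7 = 1/2 ✓
b·c²: (-24/19)·625/144 + 833/494·169/49 = 1/3 ✓
b·Ac: 833/494·247/2499 = 1/6 ✓; 3 stages ⇒ order 3.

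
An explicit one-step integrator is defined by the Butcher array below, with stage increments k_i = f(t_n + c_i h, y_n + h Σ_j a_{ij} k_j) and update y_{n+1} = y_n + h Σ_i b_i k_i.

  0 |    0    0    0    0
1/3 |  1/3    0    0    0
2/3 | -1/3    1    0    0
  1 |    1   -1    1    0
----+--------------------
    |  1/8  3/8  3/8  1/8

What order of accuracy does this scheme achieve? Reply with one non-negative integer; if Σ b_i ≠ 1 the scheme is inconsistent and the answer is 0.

4

b = (1/8, 3/8, 3/8, 1/8)
c = (0, 1/3, 2/3, 1)
Ac = (0, 0, 1/3, 1/3)
Σ b_i: 1/8·1 + 3/8·1 + 3/8·1 + 1/8·1 = 1 ✓
b·c: 3/8·1/3 + 3/8·2/3 + 1/8·1 = 1/2 ✓
b·c²: 3/8·1/9 + 3/8·4/9 + 1/8·1 = 1/3 ✓
b·Ac: 3/8·1/3 + 1/8·1/3 = 1/6 ✓
b·c³: 3/8·1/27 + 3/8·8/27 + 1/8·1 = 1/4 ✓
b·(c∘Ac): 3/8·2/9 + 1/8·1/3 = 1/8 ✓
b·Ac²: 3/8·1/9 + 1/8·1/3 = 1/12 ✓
b·A²c: 1/8·1/3 = 1/24 ✓; 4 stages ⇒ order 4.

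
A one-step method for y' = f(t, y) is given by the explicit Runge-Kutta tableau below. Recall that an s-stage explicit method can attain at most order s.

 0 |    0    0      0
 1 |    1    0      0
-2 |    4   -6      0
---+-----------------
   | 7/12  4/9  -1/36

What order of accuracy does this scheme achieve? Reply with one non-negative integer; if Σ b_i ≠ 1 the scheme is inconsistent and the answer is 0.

b = (7/12, 4/9, -1/36)
c = (0, 1, -2)
Ac = (0, 0, -6)
Σ b_i: 7/12·1 + 4/9·1 + (-1/36)·1 = 1 ✓
b·c: 4/9·1 + (-1/36)·(-2) = 1/2 ✓
b·c²: 4/9·1 + (-1/36)·4 = 1/3 ✓
b·Ac: (-1/36)·(-6) = 1/6 ✓; 3 stages ⇒ order 3.

3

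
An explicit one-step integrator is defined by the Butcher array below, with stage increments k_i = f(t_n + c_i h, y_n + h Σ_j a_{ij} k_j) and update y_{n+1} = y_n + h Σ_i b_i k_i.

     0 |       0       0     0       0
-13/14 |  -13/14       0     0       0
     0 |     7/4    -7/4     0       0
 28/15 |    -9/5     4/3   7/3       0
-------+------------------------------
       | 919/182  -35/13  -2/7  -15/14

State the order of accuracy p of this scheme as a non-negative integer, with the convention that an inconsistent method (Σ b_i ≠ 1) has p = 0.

b = (919/182, -35/13, -2/7, -15/14)
c = (0, -13/14, 0, 28/15)
Ac = (0, 0, 13/8, -26/21)
Σ b_i: 919/182·1 + (-35/13)·1 + (-2/7)·1 + (-15/14)·1 = 1 ✓
b·c: (-35/13)·(-13/14) + (-15/14)·28/15 = 1/2 ✓
b·c²: (-35/13)·169/196 + (-15/14)·784/225 = -2543/420 ≠ 1/3 ⇒ order 2.
b·Ac: (-2/7)·13/8 + (-15/14)·(-26/21) = 169/196 ≠ 1/6

2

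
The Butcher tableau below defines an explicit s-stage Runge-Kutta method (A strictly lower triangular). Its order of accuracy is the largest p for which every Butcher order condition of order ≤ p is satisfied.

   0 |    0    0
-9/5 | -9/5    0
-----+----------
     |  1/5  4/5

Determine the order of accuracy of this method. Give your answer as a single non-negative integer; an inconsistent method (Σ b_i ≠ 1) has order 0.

1

b = (1/5, 4/5)
c = (0, -9/5)
Σ b_i: 1/5·1 + 4/5·1 = 1 ✓
b·c: 4/5·(-9/5) = -36/25 ≠ 1/2 ⇒ order 1.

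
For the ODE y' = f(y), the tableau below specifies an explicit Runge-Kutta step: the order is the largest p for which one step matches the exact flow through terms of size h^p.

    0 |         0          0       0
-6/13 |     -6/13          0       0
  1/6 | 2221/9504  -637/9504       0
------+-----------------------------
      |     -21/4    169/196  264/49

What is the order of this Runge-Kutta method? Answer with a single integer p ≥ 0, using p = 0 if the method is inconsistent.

3

b = (-21/4, 169/196, 264/49)
c = (0, -6/13, 1/6)
Ac = (0, 0, 49/1584)
Σ b_i: (-21/4)·1 + 169/196·1 + 264/49·1 = 1 ✓
b·c: 169/196·(-6/13) + 264/49·1/6 = 1/2 ✓
b·c²: 169/196·36/169 + 264/49·1/36 = 1/3 ✓
b·Ac: 264/49·49/1584 = 1/6 ✓; 3 stages ⇒ order 3.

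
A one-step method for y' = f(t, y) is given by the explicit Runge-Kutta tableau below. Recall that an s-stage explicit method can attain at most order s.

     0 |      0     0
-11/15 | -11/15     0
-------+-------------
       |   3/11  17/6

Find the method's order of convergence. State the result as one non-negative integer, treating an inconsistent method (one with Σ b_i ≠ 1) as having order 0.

b = (3/11, 17/6)
c = (0, -11/15)
Σ b_i: 3/11·1 + 17/6·1 = 205/66 ≠ 1 ⇒ order 0.

0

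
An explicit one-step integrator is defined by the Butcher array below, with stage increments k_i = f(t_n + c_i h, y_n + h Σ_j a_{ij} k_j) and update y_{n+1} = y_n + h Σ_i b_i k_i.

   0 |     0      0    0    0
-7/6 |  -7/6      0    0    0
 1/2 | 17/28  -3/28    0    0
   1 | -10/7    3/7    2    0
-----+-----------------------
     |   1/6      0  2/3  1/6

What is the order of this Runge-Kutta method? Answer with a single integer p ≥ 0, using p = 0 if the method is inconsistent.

4

b = (1/6, 0, 2/3, 1/6)
c = (0, -7/6, 1/2, 1)
Ac = (0, 0, 1/8, 1/2)
Σ b_i: 1/6·1 + 2/3·1 + 1/6·1 = 1 ✓
b·c: 2/3·1/2 + 1/6·1 = 1/2 ✓
b·c²: 2/3·1/4 + 1/6·1 = 1/3 ✓
b·Ac: 2/3·1/8 + 1/6·1/2 = 1/6 ✓
b·c³: 2/3·1/8 + 1/6·1 = 1/4 ✓
b·(c∘Ac): 2/3·1/16 + 1/6·1/2 = 1/8 ✓
b·Ac²: 2/3·(-7/48) + 1/6·13/12 = 1/12 ✓
b·A²c: 1/6·1/4 = 1/24 ✓; 4 stages ⇒ order 4.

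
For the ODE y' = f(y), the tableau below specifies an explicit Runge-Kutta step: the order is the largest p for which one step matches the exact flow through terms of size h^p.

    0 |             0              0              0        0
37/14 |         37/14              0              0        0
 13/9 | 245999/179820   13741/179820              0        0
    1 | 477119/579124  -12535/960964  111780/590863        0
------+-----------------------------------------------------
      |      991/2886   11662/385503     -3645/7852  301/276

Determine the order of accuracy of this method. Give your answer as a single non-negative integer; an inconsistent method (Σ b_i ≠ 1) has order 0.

4

b = (991/2886, 11662/385503, -3645/7852, 301/276)
c = (0, 37/14, 13/9, 1)
Ac = (0, 0, 1963/9720, 575/2408)
Σ b_i: 991/2886·1 + 11662/385503·1 + (-3645/7852)·1 + 301/276·1 = 1 ✓
b·c: 11662/385503·37/14 + (-3645/7852)·13/9 + 301/276·1 = 1/2 ✓
b·c²: 11662/385503·1369/196 + (-3645/7852)·169/81 + 301/276·1 = 1/3 ✓
b·Ac: (-3645/7852)·1963/9720 + 301/276·575/2408 = 1/6 ✓
b·c³: 11662/385503·50653/2744 + (-3645/7852)·2197/729 + 301/276·1 = 1/4 ✓
b·(c∘Ac): (-3645/7852)·25519/87480 + 301/276·575/2408 = 1/8 ✓
b·Ac²: (-3645/7852)·72631/136080 + 301/276·10235/33712 = 1/12 ✓
b·A²c: 301/276·23/602 = 1/24 ✓; 4 stages ⇒ order 4.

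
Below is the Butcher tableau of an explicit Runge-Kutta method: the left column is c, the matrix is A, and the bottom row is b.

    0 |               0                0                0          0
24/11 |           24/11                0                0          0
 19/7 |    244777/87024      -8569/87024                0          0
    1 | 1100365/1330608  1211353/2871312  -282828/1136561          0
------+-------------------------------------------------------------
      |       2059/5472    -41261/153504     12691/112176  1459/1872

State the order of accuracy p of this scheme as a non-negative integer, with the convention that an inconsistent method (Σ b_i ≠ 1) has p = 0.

4

b = (2059/5472, -41261/153504, 12691/112176, 1459/1872)
c = (0, 24/11, 19/7, 1)
Ac = (0, 0, -779/3626, 715/2918)
Σ b_i: 2059/5472·1 + (-41261/153504)·1 + 12691/112176·1 + 1459/1872·1 = 1 ✓
b·c: (-41261/153504)·24/11 + 12691/112176·19/7 + 1459/1872·1 = 1/2 ✓
b·c²: (-41261/153504)·576/121 + 12691/112176·361/49 + 1459/1872·1 = 1/3 ✓
b·Ac: 12691/112176·(-779/3626) + 1459/1872·715/2918 = 1/6 ✓
b·c³: (-41261/153504)·13824/1331 + 12691/112176·6859/343 + 1459/1872·1 = 1/4 ✓
b·(c∘Ac): 12691/112176·(-14801/25382) + 1459/1872·715/2918 = 1/8 ✓
b·Ac²: 12691/112176·(-9348/19943) + 1459/1872·2808/16049 = 1/12 ✓
b·A²c: 1459/1872·78/1459 = 1/24 ✓; 4 stages ⇒ order 4.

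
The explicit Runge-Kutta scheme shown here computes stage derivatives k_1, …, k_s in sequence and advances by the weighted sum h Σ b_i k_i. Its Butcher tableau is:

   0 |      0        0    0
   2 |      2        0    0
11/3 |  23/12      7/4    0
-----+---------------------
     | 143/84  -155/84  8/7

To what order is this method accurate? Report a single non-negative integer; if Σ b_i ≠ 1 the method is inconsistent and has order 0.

2

b = (143/84, -155/84, 8/7)
c = (0, 2, 11/3)
Ac = (0, 0, 7/2)
Σ b_i: 143/84·1 + (-155/84)·1 + 8/7·1 = 1 ✓
b·c: (-155/84)·2 + 8/7·11/3 = 1/2 ✓
b·c²: (-155/84)·4 + 8/7·121/9 = 503/63 ≠ 1/3 ⇒ order 2.
b·Ac: 8/7·7/2 = 4 ≠ 1/6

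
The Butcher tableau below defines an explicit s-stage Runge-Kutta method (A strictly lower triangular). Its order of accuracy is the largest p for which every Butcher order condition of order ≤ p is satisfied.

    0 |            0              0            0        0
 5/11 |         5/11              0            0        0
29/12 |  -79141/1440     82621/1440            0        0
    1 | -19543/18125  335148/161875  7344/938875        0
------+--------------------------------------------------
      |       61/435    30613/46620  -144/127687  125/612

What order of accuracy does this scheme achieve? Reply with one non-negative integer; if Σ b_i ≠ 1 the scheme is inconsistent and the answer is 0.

b = (61/435, 30613/46620, -144/127687, 125/612)
c = (0, 5/11, 29/12, 1)
Ac = (0, 0, 7511/288, 24/25)
Σ b_i: 61/435·1 + 30613/46620·1 + (-144/127687)·1 + 125/612·1 = 1 ✓
b·c: 30613/46620·5/11 + (-144/127687)·29/12 + 125/612·1 = 1/2 ✓
b·c²: 30613/46620·25/121 + (-144/127687)·841/144 + 125/612·1 = 1/3 ✓
b·Ac: (-144/127687)·7511/288 + 125/612·24/25 = 1/6 ✓
b·c³: 30613/46620·125/1331 + (-144/127687)·24389/1728 + 125/612·1 = 1/4 ✓
b·(c∘Ac): (-144/127687)·217819/3456 + 125/612·24/25 = 1/8 ✓
b·Ac²: (-144/127687)·37555/3168 + 125/612·651/1375 = 1/12 ✓
b·A²c: 125/612·51/250 = 1/24 ✓; 4 stages ⇒ order 4.

4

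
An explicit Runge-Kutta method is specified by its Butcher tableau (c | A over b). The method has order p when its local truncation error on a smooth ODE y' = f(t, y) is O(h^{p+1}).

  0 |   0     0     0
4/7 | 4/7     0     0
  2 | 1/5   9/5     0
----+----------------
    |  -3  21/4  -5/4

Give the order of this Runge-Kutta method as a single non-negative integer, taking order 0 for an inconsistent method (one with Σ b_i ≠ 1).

2

b = (-3, 21/4, -5/4)
c = (0, 4/7, 2)
Ac = (0, 0, 36/35)
Σ b_i: (-3)·1 + 21/4·1 + (-5/4)·1 = 1 ✓
b·c: 21/4·4/7 + (-5/4)·2 = 1/2 ✓
b·c²: 21/4·16/49 + (-5/4)·4 = -23/7 ≠ 1/3 ⇒ order 2.
b·Ac: (-5/4)·36/35 = -9/7 ≠ 1/6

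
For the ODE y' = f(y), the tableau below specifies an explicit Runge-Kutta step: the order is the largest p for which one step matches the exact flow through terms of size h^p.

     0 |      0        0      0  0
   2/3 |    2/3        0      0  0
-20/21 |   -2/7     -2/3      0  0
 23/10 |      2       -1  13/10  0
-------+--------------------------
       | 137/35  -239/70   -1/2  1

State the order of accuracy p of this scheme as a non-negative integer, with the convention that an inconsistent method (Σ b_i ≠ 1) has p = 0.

b = (137/35, -239/70, -1/2, 1)
c = (0, 2/3, -20/21, 23/10)
Ac = (0, 0, -4/9, -40/21)
Σ b_i: 137/35·1 + (-239/70)·1 + (-1/2)·1 + 1·1 = 1 ✓
b·c: (-239/70)·2/3 + (-1/2)·(-20/21) + 1·23/10 = 1/2 ✓
b·c²: (-239/70)·4/9 + (-1/2)·400/441 + 1·529/100 = 146369/44100 ≠ 1/3 ⇒ order 2.
b·Ac: (-1/2)·(-4/9) + 1·(-40/21) = -106/63 ≠ 1/6

2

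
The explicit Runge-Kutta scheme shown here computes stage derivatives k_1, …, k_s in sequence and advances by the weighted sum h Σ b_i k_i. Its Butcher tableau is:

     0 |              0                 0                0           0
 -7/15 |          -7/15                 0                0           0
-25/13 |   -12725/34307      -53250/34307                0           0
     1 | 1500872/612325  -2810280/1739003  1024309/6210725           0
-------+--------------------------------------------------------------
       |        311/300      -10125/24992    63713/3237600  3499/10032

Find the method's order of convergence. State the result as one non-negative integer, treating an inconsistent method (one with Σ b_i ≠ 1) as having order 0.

b = (311/300, -10125/24992, 63713/3237600, 3499/10032)
c = (0, -7/15, -25/13, 1)
Ac = (0, 0, 3550/4901, 1529/3499)
Σ b_i: 311/300·1 + (-10125/24992)·1 + 63713/3237600·1 + 3499/10032·1 = 1 ✓
b·c: (-10125/24992)·(-7/15) + 63713/3237600·(-25/13) + 3499/10032·1 = 1/2 ✓
b·c²: (-10125/24992)·49/225 + 63713/3237600·625/169 + 3499/10032·1 = 1/3 ✓
b·Ac: 63713/3237600·3550/4901 + 3499/10032·1529/3499 = 1/6 ✓
b·c³: (-10125/24992)·(-343/3375) + 63713/3237600·(-15625/2197) + 3499/10032·1 = 1/4 ✓
b·(c∘Ac): 63713/3237600·(-88750/63713) + 3499/10032·1529/3499 = 1/8 ✓
b·Ac²: 63713/3237600·(-4970/14703) + 3499/10032·13541/52485 = 1/12 ✓
b·A²c: 3499/10032·418/3499 = 1/24 ✓; 4 stages ⇒ order 4.

4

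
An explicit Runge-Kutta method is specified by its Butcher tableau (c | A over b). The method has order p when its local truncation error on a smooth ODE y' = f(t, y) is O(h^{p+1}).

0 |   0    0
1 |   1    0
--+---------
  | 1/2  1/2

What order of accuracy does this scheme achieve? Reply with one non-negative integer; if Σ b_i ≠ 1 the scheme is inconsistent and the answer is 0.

b = (1/2, 1/2)
c = (0, 1)
Σ b_i: 1/2·1 + 1/2·1 = 1 ✓
b·c: 1/2·1 = 1/2 ✓; 2 stages ⇒ order 2.

2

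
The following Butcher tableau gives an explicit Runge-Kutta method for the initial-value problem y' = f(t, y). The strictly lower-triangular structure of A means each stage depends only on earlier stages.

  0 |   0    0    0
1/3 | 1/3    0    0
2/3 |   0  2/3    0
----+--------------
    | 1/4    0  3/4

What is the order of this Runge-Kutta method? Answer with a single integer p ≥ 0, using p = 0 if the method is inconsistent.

b = (1/4, 0, 3/4)
c = (0, 1/3, 2/3)
Ac = (0, 0, 2/9)
Σ b_i: 1/4·1 + 3/4·1 = 1 ✓
b·c: 3/4·2/3 = 1/2 ✓
b·c²: 3/4·4/9 = 1/3 ✓
b·Ac: 3/4·2/9 = 1/6 ✓; 3 stages ⇒ order 3.

3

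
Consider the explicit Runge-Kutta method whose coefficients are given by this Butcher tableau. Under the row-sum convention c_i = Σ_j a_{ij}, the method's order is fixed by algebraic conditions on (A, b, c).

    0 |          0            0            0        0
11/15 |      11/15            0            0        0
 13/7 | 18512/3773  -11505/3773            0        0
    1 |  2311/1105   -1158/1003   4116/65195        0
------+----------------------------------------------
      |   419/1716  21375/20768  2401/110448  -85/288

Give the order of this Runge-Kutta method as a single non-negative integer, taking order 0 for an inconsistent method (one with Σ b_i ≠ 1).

b = (419/1716, 21375/20768, 2401/110448, -85/288)
c = (0, 11/15, 13/7, 1)
Ac = (0, 0, -767/343, -62/85)
Σ b_i: 419/1716·1 + 21375/20768·1 + 2401/110448·1 + (-85/288)·1 = 1 ✓
b·c: 21375/20768·11/15 + 2401/110448·13/7 + (-85/288)·1 = 1/2 ✓
b·c²: 21375/20768·121/225 + 2401/110448·169/49 + (-85/288)·1 = 1/3 ✓
b·Ac: 2401/110448·(-767/343) + (-85/288)·(-62/85) = 1/6 ✓
b·c³: 21375/20768·1331/3375 + 2401/110448·2197/343 + (-85/288)·1 = 1/4 ✓
b·(c∘Ac): 2401/110448·(-9971/2401) + (-85/288)·(-62/85) = 1/8 ✓
b·Ac²: 2401/110448·(-8437/5145) + (-85/288)·(-514/1275) = 1/12 ✓
b·A²c: (-85/288)·(-12/85) = 1/24 ✓; 4 stages ⇒ order 4.

4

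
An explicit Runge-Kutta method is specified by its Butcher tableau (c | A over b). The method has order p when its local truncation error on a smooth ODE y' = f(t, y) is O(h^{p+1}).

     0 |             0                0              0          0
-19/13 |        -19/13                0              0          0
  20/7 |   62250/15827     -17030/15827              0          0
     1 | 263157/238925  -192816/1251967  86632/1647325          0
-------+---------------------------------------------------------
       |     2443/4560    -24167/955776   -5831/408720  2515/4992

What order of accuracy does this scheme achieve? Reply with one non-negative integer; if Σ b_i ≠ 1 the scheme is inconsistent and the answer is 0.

b = (2443/4560, -24167/955776, -5831/408720, 2515/4992)
c = (0, -19/13, 20/7, 1)
Ac = (0, 0, 1310/833, 944/2515)
Σ b_i: 2443/4560·1 + (-24167/955776)·1 + (-5831/408720)·1 + 2515/4992·1 = 1 ✓
b·c: (-24167/955776)·(-19/13) + (-5831/408720)·20/7 + 2515/4992·1 = 1/2 ✓
b·c²: (-24167/955776)·361/169 + (-5831/408720)·400/49 + 2515/4992·1 = 1/3 ✓
b·Ac: (-5831/408720)·1310/833 + 2515/4992·944/2515 = 1/6 ✓
b·c³: (-24167/955776)·(-6859/2197) + (-5831/408720)·8000/343 + 2515/4992·1 = 1/4 ✓
b·(c∘Ac): (-5831/408720)·26200/5831 + 2515/4992·944/2515 = 1/8 ✓
b·Ac²: (-5831/408720)·(-24890/10829) + 2515/4992·656/6539 = 1/12 ✓
b·A²c: 2515/4992·208/2515 = 1/24 ✓; 4 stages ⇒ order 4.

4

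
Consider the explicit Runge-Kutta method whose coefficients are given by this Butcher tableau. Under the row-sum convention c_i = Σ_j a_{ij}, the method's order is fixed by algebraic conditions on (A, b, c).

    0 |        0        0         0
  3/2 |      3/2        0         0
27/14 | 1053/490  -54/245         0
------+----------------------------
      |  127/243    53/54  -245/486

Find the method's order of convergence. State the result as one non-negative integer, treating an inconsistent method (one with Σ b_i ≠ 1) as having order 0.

b = (127/243, 53/54, -245/486)
c = (0, 3/2, 27/14)
Ac = (0, 0, -81/245)
Σ b_i: 127/243·1 + 53/54·1 + (-245/486)·1 = 1 ✓
b·c: 53/54·3/2 + (-245/486)·27/14 = 1/2 ✓
b·c²: 53/54·9/4 + (-245/486)·729/196 = 1/3 ✓
b·Ac: (-245/486)·(-81/245) = 1/6 ✓; 3 stages ⇒ order 3.

3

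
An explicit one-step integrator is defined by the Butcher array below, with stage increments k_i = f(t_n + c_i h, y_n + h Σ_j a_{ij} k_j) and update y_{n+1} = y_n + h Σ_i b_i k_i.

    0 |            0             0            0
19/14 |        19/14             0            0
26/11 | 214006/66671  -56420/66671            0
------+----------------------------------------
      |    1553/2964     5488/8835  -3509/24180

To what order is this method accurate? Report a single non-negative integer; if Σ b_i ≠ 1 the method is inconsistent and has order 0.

3

b = (1553/2964, 5488/8835, -3509/24180)
c = (0, 19/14, 26/11)
Ac = (0, 0, -4030/3509)
Σ b_i: 1553/2964·1 + 5488/8835·1 + (-3509/24180)·1 = 1 ✓
b·c: 5488/8835·19/14 + (-3509/24180)·26/11 = 1/2 ✓
b·c²: 5488/8835·361/196 + (-3509/24180)·676/121 = 1/3 ✓
b·Ac: (-3509/24180)·(-4030/3509) = 1/6 ✓; 3 stages ⇒ order 3.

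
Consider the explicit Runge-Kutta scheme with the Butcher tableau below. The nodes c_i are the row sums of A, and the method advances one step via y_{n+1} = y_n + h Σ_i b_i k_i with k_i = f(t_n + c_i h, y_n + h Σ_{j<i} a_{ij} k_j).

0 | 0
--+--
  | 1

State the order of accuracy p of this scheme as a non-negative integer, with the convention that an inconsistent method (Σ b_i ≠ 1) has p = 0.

b = (1)
c = (0)
Σ b_i: 1·1 = 1 ✓; 1 stage ⇒ order 1.

1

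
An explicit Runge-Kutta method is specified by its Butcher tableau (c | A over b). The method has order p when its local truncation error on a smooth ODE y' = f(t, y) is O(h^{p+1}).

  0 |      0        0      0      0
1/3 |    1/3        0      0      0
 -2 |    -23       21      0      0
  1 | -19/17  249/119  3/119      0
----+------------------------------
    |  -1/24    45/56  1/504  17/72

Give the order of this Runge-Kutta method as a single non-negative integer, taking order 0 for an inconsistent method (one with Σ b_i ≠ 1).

4

b = (-1/24, 45/56, 1/504, 17/72)
c = (0, 1/3, -2, 1)
Ac = (0, 0, 7, 11/17)
Σ b_i: (-1/24)·1 + 45/56·1 + 1/504·1 + 17/72·1 = 1 ✓
b·c: 45/56·1/3 + 1/504·(-2) + 17/72·1 = 1/2 ✓
b·c²: 45/56·1/9 + 1/504·4 + 17/72·1 = 1/3 ✓
b·Ac: 1/504·7 + 17/72·11/17 = 1/6 ✓
b·c³: 45/56·1/27 + 1/504·(-8) + 17/72·1 = 1/4 ✓
b·(c∘Ac): 1/504·(-14) + 17/72·11/17 = 1/8 ✓
b·Ac²: 1/504·7/3 + 17/72·1/3 = 1/12 ✓
b·A²c: 17/72·3/17 = 1/24 ✓; 4 stages ⇒ order 4.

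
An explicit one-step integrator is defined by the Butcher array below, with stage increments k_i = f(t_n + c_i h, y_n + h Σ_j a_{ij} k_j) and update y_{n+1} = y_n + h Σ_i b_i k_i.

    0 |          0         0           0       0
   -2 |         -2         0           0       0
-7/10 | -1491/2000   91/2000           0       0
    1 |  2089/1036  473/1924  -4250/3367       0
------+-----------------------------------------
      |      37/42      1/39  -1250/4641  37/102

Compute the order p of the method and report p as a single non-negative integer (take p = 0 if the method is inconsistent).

b = (37/42, 1/39, -1250/4641, 37/102)
c = (0, -2, -7/10, 1)
Ac = (0, 0, -91/1000, 29/74)
Σ b_i: 37/42·1 + 1/39·1 + (-1250/4641)·1 + 37/102·1 = 1 ✓
b·c: 1/39·(-2) + (-1250/4641)·(-7/10) + 37/102·1 = 1/2 ✓
b·c²: 1/39·4 + (-1250/4641)·49/100 + 37/102·1 = 1/3 ✓
b·Ac: (-1250/4641)·(-91/1000) + 37/102·29/74 = 1/6 ✓
b·c³: 1/39·(-8) + (-1250/4641)·(-343/1000) + 37/102·1 = 1/4 ✓
b·(c∘Ac): (-1250/4641)·637/10000 + 37/102·29/74 = 1/8 ✓
b·Ac²: (-1250/4641)·91/500 + 37/102·27/74 = 1/12 ✓
b·A²c: 37/102·17/148 = 1/24 ✓; 4 stages ⇒ order 4.

4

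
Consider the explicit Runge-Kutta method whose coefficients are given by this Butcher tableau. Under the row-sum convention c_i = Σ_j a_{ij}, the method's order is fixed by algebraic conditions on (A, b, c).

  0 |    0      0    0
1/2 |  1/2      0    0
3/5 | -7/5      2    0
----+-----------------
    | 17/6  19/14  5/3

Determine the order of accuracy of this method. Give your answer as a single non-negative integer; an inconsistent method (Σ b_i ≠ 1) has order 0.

b = (17/6, 19/14, 5/3)
c = (0, 1/2, 3/5)
Ac = (0, 0, 1)
Σ b_i: 17/6·1 + 19/14·1 + 5/3·1 = 41/7 ≠ 1 ⇒ order 0.

0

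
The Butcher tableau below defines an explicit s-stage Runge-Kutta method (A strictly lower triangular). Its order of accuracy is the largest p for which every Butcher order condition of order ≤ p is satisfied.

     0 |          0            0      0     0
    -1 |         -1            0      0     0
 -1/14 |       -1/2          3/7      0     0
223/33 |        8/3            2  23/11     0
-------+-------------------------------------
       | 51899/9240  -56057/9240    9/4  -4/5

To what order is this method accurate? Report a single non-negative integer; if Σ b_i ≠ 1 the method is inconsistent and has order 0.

b = (51899/9240, -56057/9240, 9/4, -4/5)
c = (0, -1, -1/14, 223/33)
Ac = (0, 0, -3/7, -331/154)
Σ b_i: 51899/9240·1 + (-56057/9240)·1 + 9/4·1 + (-4/5)·1 = 1 ✓
b·c: (-56057/9240)·(-1) + 9/4·(-1/14) + (-4/5)·223/33 = 1/2 ✓
b·c²: (-56057/9240)·1 + 9/4·1/196 + (-4/5)·49729/1089 = -181799473/4268880 ≠ 1/3 ⇒ order 2.
b·Ac: 9/4·(-3/7) + (-4/5)·(-331/154) = 1163/1540 ≠ 1/6

2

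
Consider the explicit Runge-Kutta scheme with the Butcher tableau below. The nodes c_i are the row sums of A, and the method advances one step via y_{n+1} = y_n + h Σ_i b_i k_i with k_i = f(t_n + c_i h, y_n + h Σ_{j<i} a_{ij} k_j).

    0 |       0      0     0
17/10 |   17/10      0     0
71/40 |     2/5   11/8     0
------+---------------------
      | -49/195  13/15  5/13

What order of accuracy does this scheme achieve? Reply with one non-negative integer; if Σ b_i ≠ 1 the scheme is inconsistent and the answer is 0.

b = (-49/195, 13/15, 5/13)
c = (0, 17/10, 71/40)
Ac = (0, 0, 187/80)
Σ b_i: (-49/195)·1 + 13/15·1 + 5/13·1 = 1 ✓
b·c: 13/15·17/10 + 5/13·71/40 = 16817/7800 ≠ 1/2 ⇒ order 1.

1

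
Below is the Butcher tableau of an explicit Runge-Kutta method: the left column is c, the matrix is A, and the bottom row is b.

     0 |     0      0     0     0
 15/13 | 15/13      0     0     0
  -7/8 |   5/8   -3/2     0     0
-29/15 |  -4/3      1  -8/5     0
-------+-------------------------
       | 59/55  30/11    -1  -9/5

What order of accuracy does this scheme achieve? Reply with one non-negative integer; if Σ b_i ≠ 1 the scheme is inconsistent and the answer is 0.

b = (59/55, 30/11, -1, -9/5)
c = (0, 15/13, -7/8, -29/15)
Ac = (0, 0, -45/26, 166/65)
Σ b_i: 59/55·1 + 30/11·1 + (-1)·1 + (-9/5)·1 = 1 ✓
b·c: 30/11·15/13 + (-1)·(-7/8) + (-9/5)·(-29/15) = 214553/28600 ≠ 1/2 ⇒ order 1.

1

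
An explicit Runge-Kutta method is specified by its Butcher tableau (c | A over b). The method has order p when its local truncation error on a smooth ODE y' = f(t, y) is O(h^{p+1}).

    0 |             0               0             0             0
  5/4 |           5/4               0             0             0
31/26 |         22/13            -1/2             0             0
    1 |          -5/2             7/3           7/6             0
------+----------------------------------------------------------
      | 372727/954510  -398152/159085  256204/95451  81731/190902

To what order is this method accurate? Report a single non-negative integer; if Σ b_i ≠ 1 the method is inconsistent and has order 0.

3

b = (372727/954510, -398152/159085, 256204/95451, 81731/190902)
c = (0, 5/4, 31/26, 1)
Ac = (0, 0, -5/8, 56/13)
Σ b_i: 372727/954510·1 + (-398152/159085)·1 + 256204/95451·1 + 81731/190902·1 = 1 ✓
b·c: (-398152/159085)·5/4 + 256204/95451·31/26 + 81731/190902·1 = 1/2 ✓
b·c²: (-398152/159085)·25/16 + 256204/95451·961/676 + 81731/190902·1 = 1/3 ✓
b·Ac: 256204/95451·(-5/8) + 81731/190902·56/13 = 1/6 ✓
b·c³: (-398152/159085)·125/64 + 256204/95451·29791/17576 + 81731/190902·1 = 296131/3308968 ≠ 1/4 ⇒ order 3.
b·(c∘Ac): 256204/95451·(-155/208) + 81731/190902·56/13 = -19847/127268 ≠ 1/8
b·Ac²: 256204/95451·(-25/32) + 81731/190902·14343/2704 = 6908141/39707616 ≠ 1/12
b·A²c: 81731/190902·(-35/48) = -2860585/9163296 ≠ 1/24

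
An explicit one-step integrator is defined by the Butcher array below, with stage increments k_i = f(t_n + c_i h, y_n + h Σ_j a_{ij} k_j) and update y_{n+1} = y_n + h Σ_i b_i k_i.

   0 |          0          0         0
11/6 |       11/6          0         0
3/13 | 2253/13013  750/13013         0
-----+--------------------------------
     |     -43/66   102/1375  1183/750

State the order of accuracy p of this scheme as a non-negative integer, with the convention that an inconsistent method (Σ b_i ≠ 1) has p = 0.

b = (-43/66, 102/1375, 1183/750)
c = (0, 11/6, 3/13)
Ac = (0, 0, 125/1183)
Σ b_i: (-43/66)·1 + 102/1375·1 + 1183/750·1 = 1 ✓
b·c: 102/1375·11/6 + 1183/750·3/13 = 1/2 ✓
b·c²: 102/1375·121/36 + 1183/750·9/169 = 1/3 ✓
b·Ac: 1183/750·125/1183 = 1/6 ✓; 3 stages ⇒ order 3.

3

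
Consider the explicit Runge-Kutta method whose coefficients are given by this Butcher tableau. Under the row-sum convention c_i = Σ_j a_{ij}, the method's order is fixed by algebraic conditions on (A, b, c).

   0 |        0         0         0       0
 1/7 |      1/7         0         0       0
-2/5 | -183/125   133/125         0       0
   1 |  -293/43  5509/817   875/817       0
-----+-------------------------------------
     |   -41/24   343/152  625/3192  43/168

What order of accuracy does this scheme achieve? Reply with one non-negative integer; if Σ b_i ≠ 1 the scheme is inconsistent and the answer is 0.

4

b = (-41/24, 343/152, 625/3192, 43/168)
c = (0, 1/7, -2/5, 1)
Ac = (0, 0, 19/125, 23/43)
Σ b_i: (-41/24)·1 + 343/152·1 + 625/3192·1 + 43/168·1 = 1 ✓
b·c: 343/152·1/7 + 625/3192·(-2/5) + 43/168·1 = 1/2 ✓
b·c²: 343/152·1/49 + 625/3192·4/25 + 43/168·1 = 1/3 ✓
b·Ac: 625/3192·19/125 + 43/168·23/43 = 1/6 ✓
b·c³: 343/152·1/343 + 625/3192·(-8/125) + 43/168·1 = 1/4 ✓
b·(c∘Ac): 625/3192·(-38/625) + 43/168·23/43 = 1/8 ✓
b·Ac²: 625/3192·19/875 + 43/168·93/301 = 1/12 ✓
b·A²c: 43/168·7/43 = 1/24 ✓; 4 stages ⇒ order 4.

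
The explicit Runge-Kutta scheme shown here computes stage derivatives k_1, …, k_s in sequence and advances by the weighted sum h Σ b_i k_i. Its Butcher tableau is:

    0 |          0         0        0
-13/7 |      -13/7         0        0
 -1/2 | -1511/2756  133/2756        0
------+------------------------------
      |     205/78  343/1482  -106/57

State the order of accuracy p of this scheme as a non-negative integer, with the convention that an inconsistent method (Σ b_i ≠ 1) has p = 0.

3

b = (205/78, 343/1482, -106/57)
c = (0, -13/7, -1/2)
Ac = (0, 0, -19/212)
Σ b_i: 205/78·1 + 343/1482·1 + (-106/57)·1 = 1 ✓
b·c: 343/1482·(-13/7) + (-106/57)·(-1/2) = 1/2 ✓
b·c²: 343/1482·169/49 + (-106/57)·1/4 = 1/3 ✓
b·Ac: (-106/57)·(-19/212) = 1/6 ✓; 3 stages ⇒ order 3.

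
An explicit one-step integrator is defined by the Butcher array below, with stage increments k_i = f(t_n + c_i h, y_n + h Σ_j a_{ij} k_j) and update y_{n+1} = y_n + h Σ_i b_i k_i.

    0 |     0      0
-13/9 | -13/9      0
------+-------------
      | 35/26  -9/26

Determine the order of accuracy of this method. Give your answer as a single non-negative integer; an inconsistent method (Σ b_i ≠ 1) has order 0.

b = (35/26, -9/26)
c = (0, -13/9)
Σ b_i: 35/26·1 + (-9/26)·1 = 1 ✓
b·c: (-9/26)·(-13/9) = 1/2 ✓; 2 stages ⇒ order 2.

2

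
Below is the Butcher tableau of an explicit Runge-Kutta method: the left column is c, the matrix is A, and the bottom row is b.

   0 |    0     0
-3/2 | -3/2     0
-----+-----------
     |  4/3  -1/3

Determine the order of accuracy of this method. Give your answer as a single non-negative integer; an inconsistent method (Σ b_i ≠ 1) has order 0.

b = (4/3, -1/3)
c = (0, -3/2)
Σ b_i: 4/3·1 + (-1/3)·1 = 1 ✓
b·c: (-1/3)·(-3/2) = 1/2 ✓; 2 stages ⇒ order 2.

2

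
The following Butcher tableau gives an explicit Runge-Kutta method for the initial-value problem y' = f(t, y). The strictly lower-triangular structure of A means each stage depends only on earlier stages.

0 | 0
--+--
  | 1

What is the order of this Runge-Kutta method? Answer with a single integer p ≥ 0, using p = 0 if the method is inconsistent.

b = (1)
c = (0)
Σ b_i: 1·1 = 1 ✓; 1 stage ⇒ order 1.

1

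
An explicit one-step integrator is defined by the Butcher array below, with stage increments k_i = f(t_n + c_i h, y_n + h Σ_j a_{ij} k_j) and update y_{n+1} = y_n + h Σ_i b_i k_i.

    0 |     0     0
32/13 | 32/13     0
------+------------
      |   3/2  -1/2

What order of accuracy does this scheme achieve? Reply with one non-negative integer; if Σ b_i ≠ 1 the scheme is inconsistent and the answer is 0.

1

b = (3/2, -1/2)
c = (0, 32/13)
Σ b_i: 3/2·1 + (-1/2)·1 = 1 ✓
b·c: (-1/2)·32/13 = -16/13 ≠ 1/2 ⇒ order 1.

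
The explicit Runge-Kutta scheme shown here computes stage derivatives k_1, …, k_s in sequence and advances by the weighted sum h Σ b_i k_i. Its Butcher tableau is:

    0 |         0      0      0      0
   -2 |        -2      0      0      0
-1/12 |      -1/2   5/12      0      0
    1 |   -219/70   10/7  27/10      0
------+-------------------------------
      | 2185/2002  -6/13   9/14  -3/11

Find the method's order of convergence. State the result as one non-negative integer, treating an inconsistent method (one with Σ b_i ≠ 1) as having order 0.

1

b = (2185/2002, -6/13, 9/14, -3/11)
c = (0, -2, -1/12, 1)
Ac = (0, 0, -5/6, -863/280)
Σ b_i: 2185/2002·1 + (-6/13)·1 + 9/14·1 + (-3/11)·1 = 1 ✓
b·c: (-6/13)·(-2) + 9/14·(-1/12) + (-3/11)·1 = 4779/8008 ≠ 1/2 ⇒ order 1.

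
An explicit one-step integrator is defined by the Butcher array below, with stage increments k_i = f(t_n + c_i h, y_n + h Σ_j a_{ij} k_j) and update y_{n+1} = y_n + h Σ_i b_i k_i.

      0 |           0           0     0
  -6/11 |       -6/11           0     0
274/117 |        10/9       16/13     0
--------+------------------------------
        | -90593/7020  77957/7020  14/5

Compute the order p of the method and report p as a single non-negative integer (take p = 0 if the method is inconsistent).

b = (-90593/7020, 77957/7020, 14/5)
c = (0, -6/11, 274/117)
Ac = (0, 0, -96/143)
Σ b_i: (-90593/7020)·1 + 77957/7020·1 + 14/5·1 = 1 ✓
b·c: 77957/7020·(-6/11) + 14/5·274/117 = 1/2 ✓
b·c²: 77957/7020·36/121 + 14/5·75076/13689 = 14049241/752895 ≠ 1/3 ⇒ order 2.
b·Ac: 14/5·(-96/143) = -1344/715 ≠ 1/6

2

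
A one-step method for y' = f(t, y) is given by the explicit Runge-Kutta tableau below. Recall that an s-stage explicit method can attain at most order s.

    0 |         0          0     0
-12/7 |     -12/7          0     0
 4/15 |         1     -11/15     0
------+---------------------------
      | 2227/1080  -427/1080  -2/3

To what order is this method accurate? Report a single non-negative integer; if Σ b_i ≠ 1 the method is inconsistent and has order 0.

b = (2227/1080, -427/1080, -2/3)
c = (0, -12/7, 4/15)
Ac = (0, 0, 44/35)
Σ b_i: 2227/1080·1 + (-427/1080)·1 + (-2/3)·1 = 1 ✓
b·c: (-427/1080)·(-12/7) + (-2/3)·4/15 = 1/2 ✓
b·c²: (-427/1080)·144/49 + (-2/3)·16/225 = -5714/4725 ≠ 1/3 ⇒ order 2.
b·Ac: (-2/3)·44/35 = -88/105 ≠ 1/6

2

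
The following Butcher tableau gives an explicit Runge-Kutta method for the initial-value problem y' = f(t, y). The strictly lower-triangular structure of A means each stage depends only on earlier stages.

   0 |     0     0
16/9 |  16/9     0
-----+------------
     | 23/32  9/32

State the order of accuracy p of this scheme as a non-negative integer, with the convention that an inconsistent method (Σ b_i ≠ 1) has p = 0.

b = (23/32, 9/32)
c = (0, 16/9)
Σ b_i: 23/32·1 + 9/32·1 = 1 ✓
b·c: 9/32·16/9 = 1/2 ✓; 2 stages ⇒ order 2.

2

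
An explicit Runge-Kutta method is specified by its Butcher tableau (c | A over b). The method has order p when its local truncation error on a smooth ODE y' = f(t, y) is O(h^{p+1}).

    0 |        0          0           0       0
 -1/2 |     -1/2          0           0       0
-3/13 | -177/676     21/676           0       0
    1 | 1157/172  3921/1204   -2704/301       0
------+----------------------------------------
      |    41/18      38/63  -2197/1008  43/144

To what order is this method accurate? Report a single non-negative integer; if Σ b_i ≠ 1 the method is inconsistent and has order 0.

4

b = (41/18, 38/63, -2197/1008, 43/144)
c = (0, -1/2, -3/13, 1)
Ac = (0, 0, -21/1352, 153/344)
Σ b_i: 41/18·1 + 38/63·1 + (-2197/1008)·1 + 43/144·1 = 1 ✓
b·c: 38/63·(-1/2) + (-2197/1008)·(-3/13) + 43/144·1 = 1/2 ✓
b·c²: 38/63·1/4 + (-2197/1008)·9/169 + 43/144·1 = 1/3 ✓
b·Ac: (-2197/1008)·(-21/1352) + 43/144·153/344 = 1/6 ✓
b·c³: 38/63·(-1/8) + (-2197/1008)·(-27/2197) + 43/144·1 = 1/4 ✓
b·(c∘Ac): (-2197/1008)·63/17576 + 43/144·153/344 = 1/8 ✓
b·Ac²: (-2197/1008)·21/2704 + 43/144·231/688 = 1/12 ✓
b·A²c: 43/144·6/43 = 1/24 ✓; 4 stages ⇒ order 4.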